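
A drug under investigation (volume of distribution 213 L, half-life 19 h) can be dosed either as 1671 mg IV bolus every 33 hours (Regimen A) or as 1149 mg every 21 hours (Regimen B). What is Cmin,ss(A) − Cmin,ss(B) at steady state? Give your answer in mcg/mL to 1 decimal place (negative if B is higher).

-1.3 mcg/mL

Regimen A: f = (1/2)^(33/19) ≈ 0.3000; Cmin,ss = (1671/213)·f/(1−f) ≈ 3.362 mcg/mL.
Regimen B: f = (1/2)^(21/19) ≈ 0.4648; Cmin,ss = (1149/213)·f/(1−f) ≈ 4.685 mcg/mL.
Difference ≈ 3.362 − 4.685 ≈ -1.323 mcg/mL.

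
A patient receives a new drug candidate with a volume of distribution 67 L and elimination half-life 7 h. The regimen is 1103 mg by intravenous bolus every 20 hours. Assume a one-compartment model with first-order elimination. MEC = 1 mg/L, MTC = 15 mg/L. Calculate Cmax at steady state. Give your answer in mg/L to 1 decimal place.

19.1 mg/L

Over one 20-h interval, 20/7 ≈ 2.8571 half-lives elapse, leaving f ≈ 0.1380 of each dose.
At steady state, accumulation factor R = 1/(1 − e^(−kτ)) ≈ 1.1601.
Single-dose peak C₀ = D/Vd = 1103/67 ≈ 16.463 mg/L.
Steady-state peak Cmax,ss = C₀·R ≈ 16.463 × 1.1601 ≈ 19.099 mg/L.
Peak 19.1 mg/L vs MTC 15 mg/L: exceeds toxic threshold.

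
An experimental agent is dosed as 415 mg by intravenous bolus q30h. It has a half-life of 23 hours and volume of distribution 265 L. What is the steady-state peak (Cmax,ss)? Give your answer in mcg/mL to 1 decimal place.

Over one 30-h interval, 30/23 ≈ 1.3043 half-lives elapse, leaving f ≈ 0.4049 of each dose.
Accumulation ratio R = 1/(1 − f) ≈ 1/0.5951 ≈ 1.6804.
Single-dose peak C₀ = D/Vd = 415/265 ≈ 1.566 mcg/mL.
Steady-state peak Cmax,ss = C₀·R ≈ 1.566 × 1.6804 ≈ 2.632 mcg/mL.

2.6 mcg/mL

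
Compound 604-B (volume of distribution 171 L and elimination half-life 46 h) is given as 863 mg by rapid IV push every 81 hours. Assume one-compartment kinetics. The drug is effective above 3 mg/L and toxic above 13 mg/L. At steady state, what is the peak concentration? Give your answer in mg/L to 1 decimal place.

Over one 81-h interval, 81/46 ≈ 1.7609 half-lives elapse, leaving f ≈ 0.2951 of each dose.
Accumulation ratio R = 1/(1 − f) ≈ 1/0.7049 ≈ 1.4186.
Single-dose peak C₀ = D/Vd = 863/171 ≈ 5.047 mg/L.
Steady-state peak Cmax,ss = C₀·R ≈ 5.047 × 1.4186 ≈ 7.160 mg/L.
Peak 7.2 mg/L vs MTC 13 mg/L: below toxic threshold.

7.2 mg/L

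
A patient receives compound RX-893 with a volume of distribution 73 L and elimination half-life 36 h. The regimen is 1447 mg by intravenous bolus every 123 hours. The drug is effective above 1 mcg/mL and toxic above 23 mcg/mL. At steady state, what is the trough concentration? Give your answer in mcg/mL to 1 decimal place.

τ/t½ = 123/36 ≈ 3.4167, so fraction remaining f = (1/2)^(123/36) ≈ 0.0936.
Single-dose peak C₀ = D/Vd = 1447/73 ≈ 19.822 mcg/mL.
Steady-state trough Cmin,ss = C₀·f/(1−f) ≈ 19.822 × 0.0936/0.9064 ≈ 2.047 mcg/mL.
Trough 2.0 mcg/mL vs MEC 1 mcg/mL: adequate.

2.0 mcg/mL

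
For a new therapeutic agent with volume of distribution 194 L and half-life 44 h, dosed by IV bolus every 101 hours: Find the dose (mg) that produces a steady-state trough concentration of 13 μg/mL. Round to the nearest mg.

9859 mg

τ/t½ = 101/44 ≈ 2.2955, so f = (1/2)^(101/44) ≈ 0.203704.
Cmin,ss = (D/Vd)·f/(1−f), so D = Cmin,ss·Vd·(1−f)/f.
D = 13 × 194 × (1−f)/f ≈ 13 × 194 × 3.90908 ≈ 9858.70 mg.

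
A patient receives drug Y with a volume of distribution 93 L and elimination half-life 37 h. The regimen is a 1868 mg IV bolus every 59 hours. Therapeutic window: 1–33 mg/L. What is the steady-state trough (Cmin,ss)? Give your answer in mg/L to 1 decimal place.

9.9 mg/L

Over one 59-h interval, 59/37 ≈ 1.5946 half-lives elapse, leaving f ≈ 0.3311 of each dose.
Each bolus raises the concentration by D/Vd = 1868/93 ≈ 20.086 mg/L.
Steady-state trough Cmin,ss = C₀·f/(1−f) ≈ 20.086 × 0.3311/0.6689 ≈ 9.942 mg/L.
Trough 9.9 mg/L vs MEC 1 mg/L: adequate.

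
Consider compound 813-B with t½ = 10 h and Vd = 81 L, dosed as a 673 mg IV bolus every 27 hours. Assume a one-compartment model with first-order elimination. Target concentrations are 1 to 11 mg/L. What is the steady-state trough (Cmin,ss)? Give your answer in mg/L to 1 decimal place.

Over one 27-h interval, 27/10 ≈ 2.7 half-lives elapse, leaving f ≈ 0.1539 of each dose.
Accumulation ratio R = 1/(1 − f) ≈ 1/0.8461 ≈ 1.1819.
Single-dose peak C₀ = D/Vd = 673/81 ≈ 8.309 mg/L.
Cmax,ss = C₀/(1 − f) ≈ 8.309/0.8461 ≈ 9.820 mg/L.
Steady-state trough Cmin,ss = Cmax,ss·f ≈ 9.820 × 0.1539 ≈ 1.511 mg/L.
Trough 1.5 mg/L vs MEC 1 mg/L: adequate.

1.5 mg/L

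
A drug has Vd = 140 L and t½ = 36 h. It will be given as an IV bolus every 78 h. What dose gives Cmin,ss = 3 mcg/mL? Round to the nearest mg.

1466 mg

τ/t½ = 78/36 ≈ 2.1667, so f = (1/2)^(78/36) ≈ 0.222725.
Cmin,ss = (D/Vd)·f/(1−f), so D = Cmin,ss·Vd·(1−f)/f.
D = 3 × 140 × (1−f)/f ≈ 3 × 140 × 3.48984 ≈ 1465.73 mg.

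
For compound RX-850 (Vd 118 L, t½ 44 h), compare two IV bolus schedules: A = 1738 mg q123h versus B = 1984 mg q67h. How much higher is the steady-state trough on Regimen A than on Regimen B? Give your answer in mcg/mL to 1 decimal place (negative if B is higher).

Regimen A: f = (1/2)^(123/44) ≈ 0.1440; Cmin,ss = (1738/118)·f/(1−f) ≈ 2.478 mcg/mL.
Regimen B: f = (1/2)^(67/44) ≈ 0.3480; Cmin,ss = (1984/118)·f/(1−f) ≈ 8.974 mcg/mL.
Difference ≈ 2.478 − 8.974 ≈ -6.496 mcg/mL.

-6.5 mcg/mL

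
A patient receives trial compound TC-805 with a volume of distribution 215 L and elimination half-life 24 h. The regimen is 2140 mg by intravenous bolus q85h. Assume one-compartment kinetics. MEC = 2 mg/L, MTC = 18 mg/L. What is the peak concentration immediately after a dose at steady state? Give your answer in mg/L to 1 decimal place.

τ/t½ = 85/24 ≈ 3.5417, so fraction remaining f = (1/2)^(85/24) ≈ 0.0859.
Accumulation ratio R = 1/(1 − f) ≈ 1/0.9141 ≈ 1.0940.
Each bolus raises the concentration by D/Vd = 2140/215 ≈ 9.953 mg/L.
Cmax,ss = C₀/(1 − f) ≈ 9.953/0.9141 ≈ 10.888 mg/L.
Peak 10.9 mg/L vs MTC 18 mg/L: below toxic threshold.

10.9 mg/L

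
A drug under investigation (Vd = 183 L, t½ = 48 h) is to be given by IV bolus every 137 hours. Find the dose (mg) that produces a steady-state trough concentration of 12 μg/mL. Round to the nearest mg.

τ/t½ = 137/48 ≈ 2.8542, so f = (1/2)^(137/48) ≈ 0.138296.
Cmin,ss = (D/Vd)·f/(1−f), so D = Cmin,ss·Vd·(1−f)/f.
D = 12 × 183 × (1−f)/f ≈ 12 × 183 × 6.23087 ≈ 13682.99 mg.

13683 mg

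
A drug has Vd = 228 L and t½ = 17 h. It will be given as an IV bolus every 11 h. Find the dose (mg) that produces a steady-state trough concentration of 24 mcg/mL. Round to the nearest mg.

3097 mg

τ/t½ = 11/17 ≈ 0.64706, so f = (1/2)^(11/17) ≈ 0.638581.
Cmin,ss = (D/Vd)·f/(1−f), so D = Cmin,ss·Vd·(1−f)/f.
D = 24 × 228 × (1−f)/f ≈ 24 × 228 × 0.56597 ≈ 3096.99 mg.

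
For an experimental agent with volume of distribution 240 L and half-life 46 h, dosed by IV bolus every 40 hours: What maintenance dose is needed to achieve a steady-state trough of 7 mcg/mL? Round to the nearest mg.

1390 mg

τ/t½ = 40/46 ≈ 0.86957, so f = (1/2)^(40/46) ≈ 0.547312.
Cmin,ss = (D/Vd)·f/(1−f), so D = Cmin,ss·Vd·(1−f)/f.
D = 7 × 240 × (1−f)/f ≈ 7 × 240 × 0.82711 ≈ 1389.54 mg.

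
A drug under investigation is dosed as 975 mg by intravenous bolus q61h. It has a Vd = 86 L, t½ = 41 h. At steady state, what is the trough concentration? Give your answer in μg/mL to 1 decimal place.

Over one 61-h interval, 61/41 ≈ 1.4878 half-lives elapse, leaving f ≈ 0.3566 of each dose.
Single-dose peak C₀ = D/Vd = 975/86 ≈ 11.337 μg/mL.
Steady-state trough Cmin,ss = C₀·f/(1−f) ≈ 11.337 × 0.3566/0.6434 ≈ 6.283 μg/mL.

6.3 μg/mL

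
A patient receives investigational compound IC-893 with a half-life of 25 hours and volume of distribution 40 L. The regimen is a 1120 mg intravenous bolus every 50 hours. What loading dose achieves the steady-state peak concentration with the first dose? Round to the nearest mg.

f = (1/2)^(50/25) ≈ 0.250000; accumulation ratio R = 1/(1−f) ≈ 1.33333.
Loading dose to hit Cmax,ss on first dose: D_load = D_maint·R ≈ 1120 × 1.33333 ≈ 1493.33 mg.

1493 mg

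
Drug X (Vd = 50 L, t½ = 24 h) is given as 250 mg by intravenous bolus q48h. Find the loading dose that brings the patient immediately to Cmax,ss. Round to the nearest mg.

f = (1/2)^(48/24) ≈ 0.250000; accumulation ratio R = 1/(1−f) ≈ 1.33333.
Loading dose to hit Cmax,ss on first dose: D_load = D_maint·R ≈ 250 × 1.33333 ≈ 333.33 mg.

333 mg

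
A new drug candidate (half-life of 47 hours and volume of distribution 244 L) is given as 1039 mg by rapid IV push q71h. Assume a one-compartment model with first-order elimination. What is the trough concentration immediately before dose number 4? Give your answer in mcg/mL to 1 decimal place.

f = (1/2)^(τ/t½) = (1/2)^(71/47) ≈ 0.3510.
C₀ = D/Vd = 1039/244 ≈ 4.258 mcg/mL.
Before the 4th dose, 3 doses have been given. Superposition: Cmin = C₀·(f + f² + … + f^3).
≈ 4.258 × (0.3510 + 0.1232 + 0.0432) ≈ 4.258 × 0.5174 ≈ 2.203 mcg/mL.

2.2 mcg/mL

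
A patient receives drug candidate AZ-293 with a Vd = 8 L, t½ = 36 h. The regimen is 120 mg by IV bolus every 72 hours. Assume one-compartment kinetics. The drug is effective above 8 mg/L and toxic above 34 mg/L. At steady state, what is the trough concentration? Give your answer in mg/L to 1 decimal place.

5.0 mg/L

τ = 72 h = 2 half-lives, so f = (1/2)^2 = 0.25.
Accumulation ratio R = 1/(1 − f) = 1/0.75 = 4/3.
Single-dose peak C₀ = D/Vd = 120/8 = 15 mg/L.
Steady-state peak Cmax,ss = C₀·R = 15 × 4/3 ≈ 20.000 mg/L.
Steady-state trough Cmin,ss = Cmax,ss·f ≈ 20.000 × 0.25 ≈ 5.000 mg/L.
Trough 5.0 mg/L vs MEC 8 mg/L: subtherapeutic.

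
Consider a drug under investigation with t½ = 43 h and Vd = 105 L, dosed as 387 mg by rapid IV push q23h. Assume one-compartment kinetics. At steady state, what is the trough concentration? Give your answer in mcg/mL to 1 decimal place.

Over one 23-h interval, 23/43 ≈ 0.53488 half-lives elapse, leaving f ≈ 0.6902 of each dose.
At steady state, accumulation factor R = 1/(1 − e^(−kτ)) ≈ 3.2279.
Single-dose peak C₀ = D/Vd = 387/105 ≈ 3.686 mcg/mL.
Steady-state peak Cmax,ss = C₀·R ≈ 3.686 × 3.2279 ≈ 11.898 mcg/mL.
Steady-state trough Cmin,ss = Cmax,ss·f ≈ 11.898 × 0.6902 ≈ 8.212 mcg/mL.

8.2 mcg/mL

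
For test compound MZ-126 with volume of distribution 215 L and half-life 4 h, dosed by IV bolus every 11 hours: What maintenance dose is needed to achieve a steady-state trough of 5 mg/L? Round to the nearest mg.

6157 mg

τ/t½ = 11/4 ≈ 2.75, so f = (1/2)^(11/4) ≈ 0.148651.
Cmin,ss = (D/Vd)·f/(1−f), so D = Cmin,ss·Vd·(1−f)/f.
D = 5 × 215 × (1−f)/f ≈ 5 × 215 × 5.72717 ≈ 6156.71 mg.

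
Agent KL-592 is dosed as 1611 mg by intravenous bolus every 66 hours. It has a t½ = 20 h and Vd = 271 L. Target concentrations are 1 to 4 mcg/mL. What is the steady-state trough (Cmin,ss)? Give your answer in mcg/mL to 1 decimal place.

0.7 mcg/mL

k = ln2/t½ = ln2/20 ≈ 0.034657 h⁻¹; fraction remaining f = e^(−kτ) = e^(−0.034657×66) ≈ 0.1015.
At steady state, accumulation factor R = 1/(1 − e^(−kτ)) ≈ 1.1130.
Single-dose peak C₀ = D/Vd = 1611/271 ≈ 5.945 mcg/mL.
Cmax,ss = C₀/(1 − f) ≈ 5.945/0.8985 ≈ 6.617 mcg/mL.
Steady-state trough Cmin,ss = Cmax,ss·f ≈ 6.617 × 0.1015 ≈ 0.672 mcg/mL.
Trough 0.7 mcg/mL vs MEC 1 mcg/mL: subtherapeutic.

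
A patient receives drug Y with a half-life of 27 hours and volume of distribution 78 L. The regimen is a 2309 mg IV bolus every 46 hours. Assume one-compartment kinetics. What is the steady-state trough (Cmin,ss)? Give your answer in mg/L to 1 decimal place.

Over one 46-h interval, 46/27 ≈ 1.7037 half-lives elapse, leaving f ≈ 0.3070 of each dose.
At steady state, accumulation factor R = 1/(1 − e^(−kτ)) ≈ 1.4430.
Single-dose peak C₀ = D/Vd = 2309/78 ≈ 29.603 mg/L.
Cmax,ss = C₀/(1 − f) ≈ 29.603/0.6930 ≈ 42.717 mg/L.
Steady-state trough Cmin,ss = Cmax,ss·f ≈ 42.717 × 0.3070 ≈ 13.114 mg/L.

13.1 mg/L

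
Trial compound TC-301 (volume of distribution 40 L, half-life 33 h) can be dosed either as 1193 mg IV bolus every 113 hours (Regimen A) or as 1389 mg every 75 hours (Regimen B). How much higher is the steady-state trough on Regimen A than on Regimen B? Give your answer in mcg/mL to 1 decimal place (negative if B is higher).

-6.0 mcg/mL

Regimen A: f = (1/2)^(113/33) ≈ 0.0932; Cmin,ss = (1193/40)·f/(1−f) ≈ 3.065 mcg/mL.
Regimen B: f = (1/2)^(75/33) ≈ 0.2069; Cmin,ss = (1389/40)·f/(1−f) ≈ 9.059 mcg/mL.
Difference ≈ 3.065 − 9.059 ≈ -5.994 mcg/mL.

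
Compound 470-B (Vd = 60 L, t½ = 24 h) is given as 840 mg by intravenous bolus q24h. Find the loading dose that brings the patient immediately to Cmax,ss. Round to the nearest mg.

f = (1/2)^(24/24) ≈ 0.500000; accumulation ratio R = 1/(1−f) ≈ 2.00000.
Loading dose to hit Cmax,ss on first dose: D_load = D_maint·R ≈ 840 × 2.00000 ≈ 1680.00 mg.

1680 mg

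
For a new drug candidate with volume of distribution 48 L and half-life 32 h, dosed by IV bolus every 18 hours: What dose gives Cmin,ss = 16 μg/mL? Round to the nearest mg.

τ/t½ = 18/32 ≈ 0.5625, so f = (1/2)^(18/32) ≈ 0.677128.
Cmin,ss = (D/Vd)·f/(1−f), so D = Cmin,ss·Vd·(1−f)/f.
D = 16 × 48 × (1−f)/f ≈ 16 × 48 × 0.47683 ≈ 366.21 mg.

366 mg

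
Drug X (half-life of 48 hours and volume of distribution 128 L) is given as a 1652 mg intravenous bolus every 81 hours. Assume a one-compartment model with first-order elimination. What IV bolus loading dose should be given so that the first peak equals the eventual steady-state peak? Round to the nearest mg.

2396 mg

f = (1/2)^(81/48) ≈ 0.310464; accumulation ratio R = 1/(1−f) ≈ 1.45025.
Loading dose to hit Cmax,ss on first dose: D_load = D_maint·R ≈ 1652 × 1.45025 ≈ 2395.81 mg.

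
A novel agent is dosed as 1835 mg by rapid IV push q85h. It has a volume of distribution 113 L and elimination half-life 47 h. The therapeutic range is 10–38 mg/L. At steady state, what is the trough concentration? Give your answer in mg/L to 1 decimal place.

6.5 mg/L

τ/t½ = 85/47 ≈ 1.8085, so fraction remaining f = (1/2)^(85/47) ≈ 0.2855.
Accumulation ratio R = 1/(1 − f) ≈ 1/0.7145 ≈ 1.3996.
Single-dose peak C₀ = D/Vd = 1835/113 ≈ 16.239 mg/L.
Cmax,ss = C₀/(1 − f) ≈ 16.239/0.7145 ≈ 22.728 mg/L.
Steady-state trough Cmin,ss = Cmax,ss·f ≈ 22.728 × 0.2855 ≈ 6.489 mg/L.
Trough 6.5 mg/L vs MEC 10 mg/L: subtherapeutic.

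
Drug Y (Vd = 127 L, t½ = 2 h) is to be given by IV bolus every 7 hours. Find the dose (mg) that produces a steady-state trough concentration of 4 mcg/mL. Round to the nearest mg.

τ/t½ = 7/2 ≈ 3.5, so f = (1/2)^(7/2) ≈ 0.088388.
Cmin,ss = (D/Vd)·f/(1−f), so D = Cmin,ss·Vd·(1−f)/f.
D = 4 × 127 × (1−f)/f ≈ 4 × 127 × 10.31375 ≈ 5239.39 mg.

5239 mg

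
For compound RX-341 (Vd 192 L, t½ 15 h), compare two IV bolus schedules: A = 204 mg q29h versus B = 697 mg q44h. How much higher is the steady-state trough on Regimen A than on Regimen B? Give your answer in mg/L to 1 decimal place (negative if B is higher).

Regimen A: f = (1/2)^(29/15) ≈ 0.2618; Cmin,ss = (204/192)·f/(1−f) ≈ 0.377 mg/L.
Regimen B: f = (1/2)^(44/15) ≈ 0.1309; Cmin,ss = (697/192)·f/(1−f) ≈ 0.547 mg/L.
Difference ≈ 0.377 − 0.547 ≈ -0.170 mg/L.

-0.2 mg/L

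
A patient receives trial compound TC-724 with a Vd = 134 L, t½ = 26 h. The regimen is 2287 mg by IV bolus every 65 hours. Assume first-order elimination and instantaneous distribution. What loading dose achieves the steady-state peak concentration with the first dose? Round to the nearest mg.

2778 mg

f = (1/2)^(65/26) ≈ 0.176777; accumulation ratio R = 1/(1−f) ≈ 1.21474.
Loading dose to hit Cmax,ss on first dose: D_load = D_maint·R ≈ 2287 × 1.21474 ≈ 2778.11 mg.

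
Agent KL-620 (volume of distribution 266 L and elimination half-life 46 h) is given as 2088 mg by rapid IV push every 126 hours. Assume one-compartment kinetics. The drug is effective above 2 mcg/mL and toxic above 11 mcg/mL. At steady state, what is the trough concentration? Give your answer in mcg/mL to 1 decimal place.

1.4 mcg/mL

Over one 126-h interval, 126/46 ≈ 2.7391 half-lives elapse, leaving f ≈ 0.1498 of each dose.
Each bolus raises the concentration by D/Vd = 2088/266 ≈ 7.850 mcg/mL.
Steady-state trough Cmin,ss = C₀·f/(1−f) ≈ 7.850 × 0.1498/0.8502 ≈ 1.383 mcg/mL.
Trough 1.4 mcg/mL vs MEC 2 mcg/mL: subtherapeutic.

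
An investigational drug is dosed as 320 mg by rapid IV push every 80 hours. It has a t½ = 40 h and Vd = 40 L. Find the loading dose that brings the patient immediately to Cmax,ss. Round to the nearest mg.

f = (1/2)^(80/40) ≈ 0.250000; accumulation ratio R = 1/(1−f) ≈ 1.33333.
Loading dose to hit Cmax,ss on first dose: D_load = D_maint·R ≈ 320 × 1.33333 ≈ 426.67 mg.

427 mg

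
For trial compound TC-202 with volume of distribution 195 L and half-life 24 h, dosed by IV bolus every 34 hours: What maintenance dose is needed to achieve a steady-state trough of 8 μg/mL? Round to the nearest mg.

2605 mg

τ/t½ = 34/24 ≈ 1.4167, so f = (1/2)^(34/24) ≈ 0.374577.
Cmin,ss = (D/Vd)·f/(1−f), so D = Cmin,ss·Vd·(1−f)/f.
D = 8 × 195 × (1−f)/f ≈ 8 × 195 × 1.66968 ≈ 2604.70 mg.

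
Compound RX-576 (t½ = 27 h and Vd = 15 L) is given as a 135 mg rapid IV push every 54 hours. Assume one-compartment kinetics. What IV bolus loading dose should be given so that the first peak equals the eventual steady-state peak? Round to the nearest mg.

180 mg

f = (1/2)^(54/27) ≈ 0.250000; accumulation ratio R = 1/(1−f) ≈ 1.33333.
Loading dose to hit Cmax,ss on first dose: D_load = D_maint·R ≈ 135 × 1.33333 ≈ 180.00 mg.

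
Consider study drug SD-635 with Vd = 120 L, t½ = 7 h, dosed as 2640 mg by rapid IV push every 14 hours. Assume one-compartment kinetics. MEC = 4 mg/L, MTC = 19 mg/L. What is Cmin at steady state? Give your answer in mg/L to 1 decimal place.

7.3 mg/L

τ = 14 h = 2 half-lives, so f = (1/2)^2 = 0.25.
Accumulation ratio R = 1/(1 − f) = 1/0.75 = 4/3.
Single-dose peak C₀ = D/Vd = 2640/120 = 22 mg/L.
Steady-state peak Cmax,ss = C₀·R = 22 × 4/3 ≈ 29.333 mg/L.
Steady-state trough Cmin,ss = Cmax,ss·f ≈ 29.333 × 0.25 ≈ 7.333 mg/L.
Trough 7.3 mg/L vs MEC 4 mg/L: adequate.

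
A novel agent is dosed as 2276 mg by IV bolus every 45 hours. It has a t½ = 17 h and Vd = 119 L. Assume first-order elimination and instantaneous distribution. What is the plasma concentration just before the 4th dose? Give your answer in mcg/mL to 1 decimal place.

3.6 mcg/mL

f = (1/2)^(τ/t½) = (1/2)^(45/17) ≈ 0.1596.
C₀ = D/Vd = 2276/119 ≈ 19.126 mcg/mL.
Before the 4th dose, 3 doses have been given. Superposition: Cmin = C₀·(f + f² + … + f^3).
≈ 19.126 × (0.1596 + 0.0255 + 0.0041) ≈ 19.126 × 0.1892 ≈ 3.619 mcg/mL.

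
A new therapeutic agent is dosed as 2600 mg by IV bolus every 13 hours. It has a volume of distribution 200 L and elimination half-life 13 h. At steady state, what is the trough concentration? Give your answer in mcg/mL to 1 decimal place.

13.0 mcg/mL

The dosing interval is 1 half-life, so f = 2^(−1) = 0.5.
At steady state, R = 1/(1 − 0.5) = 2/1.
Single-dose peak C₀ = D/Vd = 2600/200 = 13 mcg/mL.
Steady-state peak Cmax,ss = C₀·R = 13 × 2/1 ≈ 26.000 mcg/mL.
Steady-state trough Cmin,ss = Cmax,ss·f ≈ 26.000 × 0.5 ≈ 13.000 mcg/mL.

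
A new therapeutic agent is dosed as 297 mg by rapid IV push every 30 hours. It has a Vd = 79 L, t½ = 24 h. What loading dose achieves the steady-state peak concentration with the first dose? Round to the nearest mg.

f = (1/2)^(30/24) ≈ 0.420448; accumulation ratio R = 1/(1−f) ≈ 1.72547.
Loading dose to hit Cmax,ss on first dose: D_load = D_maint·R ≈ 297 × 1.72547 ≈ 512.46 mg.

512 mg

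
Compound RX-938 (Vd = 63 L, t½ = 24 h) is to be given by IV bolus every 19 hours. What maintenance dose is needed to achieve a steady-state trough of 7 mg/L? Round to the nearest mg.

322 mg

τ/t½ = 19/24 ≈ 0.79167, so f = (1/2)^(19/24) ≈ 0.577676.
Cmin,ss = (D/Vd)·f/(1−f), so D = Cmin,ss·Vd·(1−f)/f.
D = 7 × 63 × (1−f)/f ≈ 7 × 63 × 0.73107 ≈ 322.40 mg.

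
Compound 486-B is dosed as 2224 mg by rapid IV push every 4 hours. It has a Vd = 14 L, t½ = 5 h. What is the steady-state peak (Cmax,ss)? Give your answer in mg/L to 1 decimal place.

Over one 4-h interval, 4/5 ≈ 0.8 half-lives elapse, leaving f ≈ 0.5743 of each dose.
At steady state, accumulation factor R = 1/(1 − e^(−kτ)) ≈ 2.3491.
Each bolus raises the concentration by D/Vd = 2224/14 ≈ 158.857 mg/L.
Cmax,ss = C₀/(1 − f) ≈ 158.857/0.4257 ≈ 373.167 mg/L.

373.2 mg/L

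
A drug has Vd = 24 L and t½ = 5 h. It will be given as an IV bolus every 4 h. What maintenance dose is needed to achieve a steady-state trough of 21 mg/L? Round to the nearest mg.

τ/t½ = 4/5 ≈ 0.8, so f = (1/2)^(4/5) ≈ 0.574349.
Cmin,ss = (D/Vd)·f/(1−f), so D = Cmin,ss·Vd·(1−f)/f.
D = 21 × 24 × (1−f)/f ≈ 21 × 24 × 0.74110 ≈ 373.51 mg.

374 mg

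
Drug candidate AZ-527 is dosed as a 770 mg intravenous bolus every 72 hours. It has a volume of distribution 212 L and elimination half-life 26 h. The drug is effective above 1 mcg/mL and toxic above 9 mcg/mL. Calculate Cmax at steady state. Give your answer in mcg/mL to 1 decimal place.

τ/t½ = 72/26 ≈ 2.7692, so fraction remaining f = (1/2)^(72/26) ≈ 0.1467.
Accumulation ratio R = 1/(1 − f) ≈ 1/0.8533 ≈ 1.1719.
Each bolus raises the concentration by D/Vd = 770/212 ≈ 3.632 mcg/mL.
Steady-state peak Cmax,ss = C₀·R ≈ 3.632 × 1.1719 ≈ 4.256 mcg/mL.
Peak 4.3 mcg/mL vs MTC 9 mcg/mL: below toxic threshold.

4.3 mcg/mL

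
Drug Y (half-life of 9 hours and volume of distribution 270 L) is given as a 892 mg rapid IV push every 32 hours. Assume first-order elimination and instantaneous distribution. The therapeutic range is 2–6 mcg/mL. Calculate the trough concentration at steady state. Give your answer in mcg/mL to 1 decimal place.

0.3 mcg/mL

Over one 32-h interval, 32/9 ≈ 3.5556 half-lives elapse, leaving f ≈ 0.0850 of each dose.
Accumulation ratio R = 1/(1 − f) ≈ 1/0.9150 ≈ 1.0929.
Each bolus raises the concentration by D/Vd = 892/270 ≈ 3.304 mcg/mL.
Steady-state peak Cmax,ss = C₀·R ≈ 3.304 × 1.0929 ≈ 3.611 mcg/mL.
One interval later, Cmin,ss = Cmax,ss·e^(−kτ) ≈ 3.611 × 0.0850 ≈ 0.307 mcg/mL.
Trough 0.3 mcg/mL vs MEC 2 mcg/mL: subtherapeutic.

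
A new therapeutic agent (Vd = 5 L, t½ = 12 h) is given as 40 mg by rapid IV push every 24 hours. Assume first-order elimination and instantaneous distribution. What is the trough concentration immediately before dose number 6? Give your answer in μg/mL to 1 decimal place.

f = (1/2)^(τ/t½) = (1/2)^(24/12) ≈ 0.2500.
C₀ = D/Vd = 40/5 ≈ 8.000 μg/mL.
Before the 6th dose, 5 doses have been given. Superposition: Cmin = C₀·(f + f² + … + f^5).
≈ 8.000 × (0.2500 + 0.0625 + 0.0156 + 0.0039 + 0.0010) ≈ 8.000 × 0.3330 ≈ 2.664 μg/mL.

2.7 μg/mL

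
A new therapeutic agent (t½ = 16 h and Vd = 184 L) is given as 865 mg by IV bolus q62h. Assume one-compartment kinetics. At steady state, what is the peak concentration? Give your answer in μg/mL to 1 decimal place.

Over one 62-h interval, 62/16 ≈ 3.875 half-lives elapse, leaving f ≈ 0.0682 of each dose.
At steady state, accumulation factor R = 1/(1 − e^(−kτ)) ≈ 1.0732.
Each bolus raises the concentration by D/Vd = 865/184 ≈ 4.701 μg/mL.
Steady-state peak Cmax,ss = C₀·R ≈ 4.701 × 1.0732 ≈ 5.045 μg/mL.

5.0 μg/mL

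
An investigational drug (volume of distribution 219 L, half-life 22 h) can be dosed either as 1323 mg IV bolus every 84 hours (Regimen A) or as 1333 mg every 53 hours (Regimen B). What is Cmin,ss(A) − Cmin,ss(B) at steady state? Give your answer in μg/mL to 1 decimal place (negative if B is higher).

Regimen A: f = (1/2)^(84/22) ≈ 0.0709; Cmin,ss = (1323/219)·f/(1−f) ≈ 0.461 μg/mL.
Regimen B: f = (1/2)^(53/22) ≈ 0.1883; Cmin,ss = (1333/219)·f/(1−f) ≈ 1.412 μg/mL.
Difference ≈ 0.461 − 1.412 ≈ -0.951 μg/mL.

-1.0 μg/mL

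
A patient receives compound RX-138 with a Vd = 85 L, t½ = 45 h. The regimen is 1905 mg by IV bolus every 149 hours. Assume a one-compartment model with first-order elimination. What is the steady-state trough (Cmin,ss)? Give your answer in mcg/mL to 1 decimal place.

2.5 mcg/mL

Over one 149-h interval, 149/45 ≈ 3.3111 half-lives elapse, leaving f ≈ 0.1008 of each dose.
Single-dose peak C₀ = D/Vd = 1905/85 ≈ 22.412 mcg/mL.
Steady-state trough Cmin,ss = C₀·f/(1−f) ≈ 22.412 × 0.1008/0.8992 ≈ 2.512 mcg/mL.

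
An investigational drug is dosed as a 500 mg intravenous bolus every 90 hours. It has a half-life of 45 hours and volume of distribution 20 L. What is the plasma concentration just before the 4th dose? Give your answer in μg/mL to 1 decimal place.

f = (1/2)^(τ/t½) = (1/2)^(90/45) ≈ 0.2500.
C₀ = D/Vd = 500/20 ≈ 25.000 μg/mL.
Before the 4th dose, 3 doses have been given. Superposition: Cmin = C₀·(f + f² + … + f^3).
≈ 25.000 × (0.2500 + 0.0625 + 0.0156) ≈ 25.000 × 0.3281 ≈ 8.203 μg/mL.

8.2 μg/mL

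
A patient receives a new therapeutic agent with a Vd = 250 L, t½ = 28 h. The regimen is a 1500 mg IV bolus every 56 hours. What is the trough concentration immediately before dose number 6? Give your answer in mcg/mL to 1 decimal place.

f = (1/2)^(τ/t½) = (1/2)^(56/28) ≈ 0.2500.
C₀ = D/Vd = 1500/250 ≈ 6.000 mcg/mL.
Before the 6th dose, 5 doses have been given. Superposition: Cmin = C₀·(f + f² + … + f^5).
≈ 6.000 × (0.2500 + 0.0625 + 0.0156 + 0.0039 + 0.0010) ≈ 6.000 × 0.3330 ≈ 1.998 mcg/mL.

2.0 mcg/mL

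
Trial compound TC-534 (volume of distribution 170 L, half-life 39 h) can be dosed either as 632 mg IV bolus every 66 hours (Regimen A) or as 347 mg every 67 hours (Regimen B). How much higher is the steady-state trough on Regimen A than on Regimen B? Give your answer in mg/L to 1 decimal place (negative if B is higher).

0.8 mg/L

Regimen A: f = (1/2)^(66/39) ≈ 0.3094; Cmin,ss = (632/170)·f/(1−f) ≈ 1.666 mg/L.
Regimen B: f = (1/2)^(67/39) ≈ 0.3040; Cmin,ss = (347/170)·f/(1−f) ≈ 0.892 mg/L.
Difference ≈ 1.666 − 0.892 ≈ 0.774 mg/L.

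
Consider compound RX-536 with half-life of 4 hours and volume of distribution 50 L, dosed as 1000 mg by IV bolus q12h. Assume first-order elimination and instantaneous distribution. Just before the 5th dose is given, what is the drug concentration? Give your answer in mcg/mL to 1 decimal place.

f = (1/2)^(τ/t½) = (1/2)^(12/4) ≈ 0.1250.
C₀ = D/Vd = 1000/50 ≈ 20.000 mcg/mL.
Before the 5th dose, 4 doses have been given. Superposition: Cmin = C₀·(f + f² + … + f^4).
≈ 20.000 × (0.1250 + 0.0156 + 0.0020 + 0.0002) ≈ 20.000 × 0.1428 ≈ 2.856 mcg/mL.

2.9 mcg/mL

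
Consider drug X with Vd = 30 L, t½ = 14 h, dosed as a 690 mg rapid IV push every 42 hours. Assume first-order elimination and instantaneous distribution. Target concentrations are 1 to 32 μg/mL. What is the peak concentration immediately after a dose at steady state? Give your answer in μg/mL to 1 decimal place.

τ = 42 h = 3 half-lives, so f = (1/2)^3 = 0.125.
Accumulation ratio R = 1/(1 − f) = 1/0.875 = 8/7.
Single-dose peak C₀ = D/Vd = 690/30 = 23 μg/mL.
Steady-state peak Cmax,ss = C₀·R = 23 × 8/7 ≈ 26.286 μg/mL.
Peak 26.3 μg/mL vs MTC 32 μg/mL: below toxic threshold.

26.3 μg/mL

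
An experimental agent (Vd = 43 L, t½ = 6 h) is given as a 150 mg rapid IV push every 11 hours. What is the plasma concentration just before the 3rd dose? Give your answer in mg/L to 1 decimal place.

1.3 mg/L

f = (1/2)^(τ/t½) = (1/2)^(11/6) ≈ 0.2806.
C₀ = D/Vd = 150/43 ≈ 3.488 mg/L.
Before the 3rd dose, 2 doses have been given. Superposition: Cmin = C₀·(f + f²).
≈ 3.488 × (0.2806 + 0.0787) ≈ 3.488 × 0.3593 ≈ 1.253 mg/L.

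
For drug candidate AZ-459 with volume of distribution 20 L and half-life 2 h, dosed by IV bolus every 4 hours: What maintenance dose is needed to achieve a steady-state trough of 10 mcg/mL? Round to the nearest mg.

τ/t½ = 4/2 ≈ 2, so f = (1/2)^(4/2) ≈ 0.250000.
Cmin,ss = (D/Vd)·f/(1−f), so D = Cmin,ss·Vd·(1−f)/f.
D = 10 × 20 × (1−f)/f ≈ 10 × 20 × 3.00000 ≈ 600.00 mg.

600 mg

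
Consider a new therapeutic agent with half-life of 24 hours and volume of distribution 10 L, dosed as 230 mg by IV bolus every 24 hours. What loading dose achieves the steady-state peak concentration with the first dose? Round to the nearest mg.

460 mg

f = (1/2)^(24/24) ≈ 0.500000; accumulation ratio R = 1/(1−f) ≈ 2.00000.
Loading dose to hit Cmax,ss on first dose: D_load = D_maint·R ≈ 230 × 2.00000 ≈ 460.00 mg.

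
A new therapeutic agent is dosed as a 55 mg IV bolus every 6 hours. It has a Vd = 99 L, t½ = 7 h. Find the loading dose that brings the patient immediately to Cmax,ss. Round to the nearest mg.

f = (1/2)^(6/7) ≈ 0.552045; accumulation ratio R = 1/(1−f) ≈ 2.23237.
Loading dose to hit Cmax,ss on first dose: D_load = D_maint·R ≈ 55 × 2.23237 ≈ 122.78 mg.

123 mg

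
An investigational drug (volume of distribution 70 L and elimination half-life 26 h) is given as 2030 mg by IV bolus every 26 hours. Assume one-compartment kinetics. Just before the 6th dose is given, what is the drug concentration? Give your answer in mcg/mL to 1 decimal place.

f = (1/2)^(τ/t½) = (1/2)^(26/26) ≈ 0.5000.
C₀ = D/Vd = 2030/70 ≈ 29.000 mcg/mL.
Before the 6th dose, 5 doses have been given. Superposition: Cmin = C₀·(f + f² + … + f^5).
≈ 29.000 × (0.5000 + 0.2500 + 0.1250 + 0.0625 + 0.0313) ≈ 29.000 × 0.9688 ≈ 28.095 mcg/mL.

28.1 mcg/mL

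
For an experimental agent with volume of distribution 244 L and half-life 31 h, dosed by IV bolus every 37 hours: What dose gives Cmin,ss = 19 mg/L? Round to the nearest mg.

5967 mg

τ/t½ = 37/31 ≈ 1.1935, so f = (1/2)^(37/31) ≈ 0.437226.
Cmin,ss = (D/Vd)·f/(1−f), so D = Cmin,ss·Vd·(1−f)/f.
D = 19 × 244 × (1−f)/f ≈ 19 × 244 × 1.28715 ≈ 5967.23 mg.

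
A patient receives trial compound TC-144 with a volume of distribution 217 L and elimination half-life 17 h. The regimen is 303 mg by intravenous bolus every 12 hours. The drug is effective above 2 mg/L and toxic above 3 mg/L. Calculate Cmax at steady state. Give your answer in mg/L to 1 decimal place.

Over one 12-h interval, 12/17 ≈ 0.70588 half-lives elapse, leaving f ≈ 0.6131 of each dose.
Accumulation ratio R = 1/(1 − f) ≈ 1/0.3869 ≈ 2.5846.
Single-dose peak C₀ = D/Vd = 303/217 ≈ 1.396 mg/L.
Cmax,ss = C₀/(1 − f) ≈ 1.396/0.3869 ≈ 3.608 mg/L.
Peak 3.6 mg/L vs MTC 3 mg/L: exceeds toxic threshold.

3.6 mg/L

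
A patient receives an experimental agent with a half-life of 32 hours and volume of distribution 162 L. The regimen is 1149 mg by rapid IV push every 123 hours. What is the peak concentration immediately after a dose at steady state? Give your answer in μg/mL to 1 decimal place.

7.6 μg/mL

k = ln2/t½ = ln2/32 ≈ 0.021661 h⁻¹; fraction remaining f = e^(−kτ) = e^(−0.021661×123) ≈ 0.0696.
At steady state, accumulation factor R = 1/(1 − e^(−kτ)) ≈ 1.0748.
Each bolus raises the concentration by D/Vd = 1149/162 ≈ 7.093 μg/mL.
Steady-state peak Cmax,ss = C₀·R ≈ 7.093 × 1.0748 ≈ 7.624 μg/mL.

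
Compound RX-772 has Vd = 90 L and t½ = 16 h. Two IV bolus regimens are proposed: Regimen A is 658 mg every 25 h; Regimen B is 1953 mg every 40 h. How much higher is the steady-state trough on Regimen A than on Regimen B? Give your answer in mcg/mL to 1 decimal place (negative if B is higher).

Regimen A: f = (1/2)^(25/16) ≈ 0.3386; Cmin,ss = (658/90)·f/(1−f) ≈ 3.743 mcg/mL.
Regimen B: f = (1/2)^(40/16) ≈ 0.1768; Cmin,ss = (1953/90)·f/(1−f) ≈ 4.661 mcg/mL.
Difference ≈ 3.743 − 4.661 ≈ -0.918 mcg/mL.

-0.9 mcg/mL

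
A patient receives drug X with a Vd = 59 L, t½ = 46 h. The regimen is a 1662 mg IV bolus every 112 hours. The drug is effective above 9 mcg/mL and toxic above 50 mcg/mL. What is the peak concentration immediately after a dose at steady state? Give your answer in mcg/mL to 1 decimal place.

Over one 112-h interval, 112/46 ≈ 2.4348 half-lives elapse, leaving f ≈ 0.1850 of each dose.
At steady state, accumulation factor R = 1/(1 − e^(−kτ)) ≈ 1.2270.
Single-dose peak C₀ = D/Vd = 1662/59 ≈ 28.169 mcg/mL.
Steady-state peak Cmax,ss = C₀·R ≈ 28.169 × 1.2270 ≈ 34.563 mcg/mL.
Peak 34.6 mcg/mL vs MTC 50 mcg/mL: below toxic threshold.

34.6 mcg/mL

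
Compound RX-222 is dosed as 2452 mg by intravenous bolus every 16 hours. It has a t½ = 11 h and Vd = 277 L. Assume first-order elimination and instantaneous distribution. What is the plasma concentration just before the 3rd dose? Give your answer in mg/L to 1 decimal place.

f = (1/2)^(τ/t½) = (1/2)^(16/11) ≈ 0.3649.
C₀ = D/Vd = 2452/277 ≈ 8.852 mg/L.
Before the 3rd dose, 2 doses have been given. Superposition: Cmin = C₀·(f + f²).
≈ 8.852 × (0.3649 + 0.1332) ≈ 8.852 × 0.4981 ≈ 4.409 mg/L.

4.4 mg/L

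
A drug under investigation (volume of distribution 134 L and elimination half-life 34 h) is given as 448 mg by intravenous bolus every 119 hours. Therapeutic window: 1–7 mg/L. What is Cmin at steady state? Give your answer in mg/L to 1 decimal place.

0.3 mg/L

τ/t½ = 119/34 ≈ 3.5, so fraction remaining f = (1/2)^(119/34) ≈ 0.0884.
At steady state, accumulation factor R = 1/(1 − e^(−kτ)) ≈ 1.0970.
Each bolus raises the concentration by D/Vd = 448/134 ≈ 3.343 mg/L.
Steady-state peak Cmax,ss = C₀·R ≈ 3.343 × 1.0970 ≈ 3.667 mg/L.
Steady-state trough Cmin,ss = Cmax,ss·f ≈ 3.667 × 0.0884 ≈ 0.324 mg/L.
Trough 0.3 mg/L vs MEC 1 mg/L: subtherapeutic.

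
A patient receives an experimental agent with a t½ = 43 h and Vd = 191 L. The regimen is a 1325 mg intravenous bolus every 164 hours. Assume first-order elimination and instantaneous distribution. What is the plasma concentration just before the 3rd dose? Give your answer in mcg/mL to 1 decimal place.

0.5 mcg/mL

f = (1/2)^(τ/t½) = (1/2)^(164/43) ≈ 0.0711.
C₀ = D/Vd = 1325/191 ≈ 6.937 mcg/mL.
Before the 3rd dose, 2 doses have been given. Superposition: Cmin = C₀·(f + f²).
≈ 6.937 × (0.0711 + 0.0051) ≈ 6.937 × 0.0762 ≈ 0.529 mcg/mL.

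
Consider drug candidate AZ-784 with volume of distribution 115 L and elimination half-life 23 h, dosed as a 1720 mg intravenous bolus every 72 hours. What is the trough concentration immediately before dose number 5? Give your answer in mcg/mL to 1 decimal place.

f = (1/2)^(τ/t½) = (1/2)^(72/23) ≈ 0.1142.
C₀ = D/Vd = 1720/115 ≈ 14.957 mcg/mL.
Before the 5th dose, 4 doses have been given. Superposition: Cmin = C₀·(f + f² + … + f^4).
≈ 14.957 × (0.1142 + 0.0130 + 0.0015 + 0.0002) ≈ 14.957 × 0.1289 ≈ 1.928 mcg/mL.

1.9 mcg/mL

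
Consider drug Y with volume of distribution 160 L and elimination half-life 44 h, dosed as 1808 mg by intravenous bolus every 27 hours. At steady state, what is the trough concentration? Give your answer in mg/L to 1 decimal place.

Over one 27-h interval, 27/44 ≈ 0.61364 half-lives elapse, leaving f ≈ 0.6535 of each dose.
Each bolus raises the concentration by D/Vd = 1808/160 ≈ 11.300 mg/L.
Steady-state trough Cmin,ss = C₀·f/(1−f) ≈ 11.300 × 0.6535/0.3465 ≈ 21.312 mg/L.

21.3 mg/L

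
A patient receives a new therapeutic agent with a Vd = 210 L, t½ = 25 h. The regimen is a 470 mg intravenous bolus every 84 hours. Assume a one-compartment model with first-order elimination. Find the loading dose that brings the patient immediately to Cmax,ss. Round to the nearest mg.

521 mg

f = (1/2)^(84/25) ≈ 0.097396; accumulation ratio R = 1/(1−f) ≈ 1.10791.
Loading dose to hit Cmax,ss on first dose: D_load = D_maint·R ≈ 470 × 1.10791 ≈ 520.72 mg.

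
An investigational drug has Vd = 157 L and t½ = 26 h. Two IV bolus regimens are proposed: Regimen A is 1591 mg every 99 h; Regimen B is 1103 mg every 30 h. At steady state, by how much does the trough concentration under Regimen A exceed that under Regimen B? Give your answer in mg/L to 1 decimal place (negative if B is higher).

Regimen A: f = (1/2)^(99/26) ≈ 0.0714; Cmin,ss = (1591/157)·f/(1−f) ≈ 0.779 mg/L.
Regimen B: f = (1/2)^(30/26) ≈ 0.4494; Cmin,ss = (1103/157)·f/(1−f) ≈ 5.734 mg/L.
Difference ≈ 0.779 − 5.734 ≈ -4.955 mg/L.

-5.0 mg/L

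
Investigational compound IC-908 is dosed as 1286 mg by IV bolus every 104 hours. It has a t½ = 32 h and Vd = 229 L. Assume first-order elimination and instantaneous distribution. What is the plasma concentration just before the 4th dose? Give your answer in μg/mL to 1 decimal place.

0.7 μg/mL

f = (1/2)^(τ/t½) = (1/2)^(104/32) ≈ 0.1051.
C₀ = D/Vd = 1286/229 ≈ 5.616 μg/mL.
Before the 4th dose, 3 doses have been given. Superposition: Cmin = C₀·(f + f² + … + f^3).
≈ 5.616 × (0.1051 + 0.0110 + 0.0012) ≈ 5.616 × 0.1173 ≈ 0.659 μg/mL.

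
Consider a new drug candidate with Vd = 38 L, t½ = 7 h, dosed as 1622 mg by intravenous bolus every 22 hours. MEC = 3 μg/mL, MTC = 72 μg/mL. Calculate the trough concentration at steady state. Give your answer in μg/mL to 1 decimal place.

5.4 μg/mL

τ/t½ = 22/7 ≈ 3.1429, so fraction remaining f = (1/2)^(22/7) ≈ 0.1132.
At steady state, accumulation factor R = 1/(1 − e^(−kτ)) ≈ 1.1276.
Each bolus raises the concentration by D/Vd = 1622/38 ≈ 42.684 μg/mL.
Cmax,ss = C₀/(1 − f) ≈ 42.684/0.8868 ≈ 48.133 μg/mL.
One interval later, Cmin,ss = Cmax,ss·e^(−kτ) ≈ 48.133 × 0.1132 ≈ 5.449 μg/mL.
Trough 5.4 μg/mL vs MEC 3 μg/mL: adequate.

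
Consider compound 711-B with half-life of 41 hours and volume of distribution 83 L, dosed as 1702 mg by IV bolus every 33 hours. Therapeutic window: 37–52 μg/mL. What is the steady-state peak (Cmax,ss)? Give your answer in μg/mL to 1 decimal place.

48.0 μg/mL

k = ln2/t½ = ln2/41 ≈ 0.016906 h⁻¹; fraction remaining f = e^(−kτ) = e^(−0.016906×33) ≈ 0.5724.
At steady state, accumulation factor R = 1/(1 − e^(−kτ)) ≈ 2.3386.
Single-dose peak C₀ = D/Vd = 1702/83 ≈ 20.506 μg/mL.
Steady-state peak Cmax,ss = C₀·R ≈ 20.506 × 2.3386 ≈ 47.955 μg/mL.
Peak 48.0 μg/mL vs MTC 52 μg/mL: below toxic threshold.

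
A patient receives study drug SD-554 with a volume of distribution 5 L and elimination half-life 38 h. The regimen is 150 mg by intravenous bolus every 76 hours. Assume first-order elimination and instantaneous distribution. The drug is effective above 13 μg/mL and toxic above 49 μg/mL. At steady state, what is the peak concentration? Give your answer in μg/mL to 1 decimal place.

The dosing interval is 2 half-lives, so f = 2^(−2) = 0.25.
Accumulation ratio R = 1/(1 − f) = 1/0.75 = 4/3.
Single-dose peak C₀ = D/Vd = 150/5 = 30 μg/mL.
Steady-state peak Cmax,ss = C₀·R = 30 × 4/3 ≈ 40.000 μg/mL.
Peak 40.0 μg/mL vs MTC 49 μg/mL: below toxic threshold.

40.0 μg/mL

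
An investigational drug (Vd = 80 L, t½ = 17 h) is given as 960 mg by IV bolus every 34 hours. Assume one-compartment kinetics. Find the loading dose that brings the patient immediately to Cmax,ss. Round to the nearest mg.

1280 mg

f = (1/2)^(34/17) ≈ 0.250000; accumulation ratio R = 1/(1−f) ≈ 1.33333.
Loading dose to hit Cmax,ss on first dose: D_load = D_maint·R ≈ 960 × 1.33333 ≈ 1280.00 mg.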